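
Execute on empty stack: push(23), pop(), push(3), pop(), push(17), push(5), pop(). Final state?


push(23) -> [23]
pop() returns 23 -> []
push(3) -> [3]
pop() returns 3 -> []
push(17) -> [17]
push(5) -> [17, 5]
pop() returns 5 -> [17]
Final stack (bottom to top): [17]


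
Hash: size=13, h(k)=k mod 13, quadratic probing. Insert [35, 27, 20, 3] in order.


Insertions: 35->slot 9; 27->slot 1; 20->slot 7; 3->slot 3
Table: [None, 27, None, 3, None, None, None, 20, None, 35, None, None, None]


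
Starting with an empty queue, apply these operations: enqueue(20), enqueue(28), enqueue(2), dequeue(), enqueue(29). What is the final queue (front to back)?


enqueue(20) -> [20]
enqueue(28) -> [20, 28]
enqueue(2) -> [20, 28, 2]
dequeue() returns 20 -> [28, 2]
enqueue(29) -> [28, 2, 29]
Final queue (front to back): [28, 2, 29]


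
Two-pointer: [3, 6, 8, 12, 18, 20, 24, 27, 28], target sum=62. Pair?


Two pointers: lo=0, hi=8
No pair sums to 62


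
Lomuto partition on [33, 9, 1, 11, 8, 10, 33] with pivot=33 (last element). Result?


Elements <= 33 go left of pivot.
Result: [33, 9, 1, 11, 8, 10, 33], pivot at index 6


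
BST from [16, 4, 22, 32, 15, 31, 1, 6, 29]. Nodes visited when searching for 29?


BST root = 16
Search for 29: compare at each node
Path: [16, 22, 32, 31, 29]


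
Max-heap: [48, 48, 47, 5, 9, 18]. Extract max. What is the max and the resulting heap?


Max = 48
Replace root with last, heapify down
Resulting heap: [48, 18, 47, 5, 9]


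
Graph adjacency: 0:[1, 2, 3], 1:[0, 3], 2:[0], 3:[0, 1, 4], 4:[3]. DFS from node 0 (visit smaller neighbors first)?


DFS stack-based: start with [0]
Visit order: [0, 1, 3, 4, 2]


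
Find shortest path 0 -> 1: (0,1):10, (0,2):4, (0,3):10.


Dijkstra from 0:
Distances: {0: 0, 1: 10, 2: 4, 3: 10}
Shortest distance to 1 = 10, path = [0, 1]


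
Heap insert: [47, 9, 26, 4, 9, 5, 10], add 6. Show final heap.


Append 6: [47, 9, 26, 4, 9, 5, 10, 6]
Bubble up: swap idx 7(6) with idx 3(4)
Result: [47, 9, 26, 6, 9, 5, 10, 4]


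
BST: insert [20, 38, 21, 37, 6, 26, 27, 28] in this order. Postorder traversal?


Root = 20; build tree by BST insertion.
Postorder traversal: [6, 28, 27, 26, 37, 21, 38, 20]


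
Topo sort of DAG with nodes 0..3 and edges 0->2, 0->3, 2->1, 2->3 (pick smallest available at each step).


Kahn's algorithm, process smallest node first
Order: [0, 2, 1, 3]


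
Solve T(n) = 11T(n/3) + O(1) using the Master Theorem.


a=11, b=3, c=0. log_3(11)=2.183 > c=0. Case 1: O(n^log_b(a)) = O(n^2.183)
Complexity: O(n^2.183)


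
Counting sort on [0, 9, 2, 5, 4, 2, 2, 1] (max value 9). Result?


Count array: [1, 1, 3, 0, 1, 1, 0, 0, 0, 1]
Reconstruct: [0, 1, 2, 2, 2, 4, 5, 9]


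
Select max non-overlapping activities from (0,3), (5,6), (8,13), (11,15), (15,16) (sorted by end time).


Greedy: pick earliest-ending, then skip overlaps.
Selected (4 activities): [(0, 3), (5, 6), (8, 13), (15, 16)]


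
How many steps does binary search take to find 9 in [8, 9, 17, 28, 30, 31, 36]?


Search for 9:
[0,6] mid=3 arr[3]=28
[0,2] mid=1 arr[1]=9
Total: 2 comparisons


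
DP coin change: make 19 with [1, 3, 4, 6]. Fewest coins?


dp[0]=0; dp[i]=1+min(dp[i-c] for c in coins)
...dp[14]=3, dp[15]=3, dp[16]=3, dp[17]=4, dp[18]=3, dp[19]=4
Minimum coins for 19 = 4


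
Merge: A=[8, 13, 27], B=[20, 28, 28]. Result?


Compare heads, take smaller each step.
Merged: [8, 13, 20, 27, 28, 28]


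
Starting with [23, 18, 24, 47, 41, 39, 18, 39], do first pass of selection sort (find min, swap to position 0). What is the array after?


After one pass: [18, 23, 24, 47, 41, 39, 18, 39]


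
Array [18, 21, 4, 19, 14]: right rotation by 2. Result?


Right rotate by 2: [19, 14, 18, 21, 4]


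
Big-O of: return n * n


Analysis: constant-time operation, no loop
Complexity: O(1)


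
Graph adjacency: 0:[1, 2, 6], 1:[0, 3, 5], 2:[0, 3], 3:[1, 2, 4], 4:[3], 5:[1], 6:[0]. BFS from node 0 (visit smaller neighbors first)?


BFS queue: start with [0]
Visit order: [0, 1, 2, 6, 3, 5, 4]


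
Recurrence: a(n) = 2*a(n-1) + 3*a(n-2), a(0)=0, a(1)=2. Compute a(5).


Build bottom-up:
...a(3)=14, a(4)=40, a(5)=2*40+3*14=122


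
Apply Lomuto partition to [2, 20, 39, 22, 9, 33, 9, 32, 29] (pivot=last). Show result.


Elements <= 29 go left of pivot.
Result: [2, 20, 22, 9, 9, 29, 39, 32, 33], pivot at index 5


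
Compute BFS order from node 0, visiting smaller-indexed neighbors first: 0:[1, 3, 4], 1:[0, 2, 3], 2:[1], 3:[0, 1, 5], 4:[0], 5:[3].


BFS queue: start with [0]
Visit order: [0, 1, 3, 4, 2, 5]


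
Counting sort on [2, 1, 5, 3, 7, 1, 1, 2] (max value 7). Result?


Count array: [0, 3, 2, 1, 0, 1, 0, 1]
Reconstruct: [1, 1, 1, 2, 2, 3, 5, 7]


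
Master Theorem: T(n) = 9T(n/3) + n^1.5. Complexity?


a=9, b=3, c=1.5. log_3(9)=2 > c=1.5. Case 1: O(n^log_b(a)) = O(n^2)
Complexity: O(n^2)


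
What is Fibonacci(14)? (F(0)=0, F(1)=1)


F(n)=F(n-1)+F(n-2)
...F(12)=144, F(13)=233, F(14)=377


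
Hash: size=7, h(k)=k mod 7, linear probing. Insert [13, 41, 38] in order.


Insertions: 13->slot 6; 41->slot 0; 38->slot 3
Table: [41, None, None, 38, None, None, 13]


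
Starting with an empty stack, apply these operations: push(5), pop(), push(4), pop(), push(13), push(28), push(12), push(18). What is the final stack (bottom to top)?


push(5) -> [5]
pop() returns 5 -> []
push(4) -> [4]
pop() returns 4 -> []
push(13) -> [13]
push(28) -> [13, 28]
push(12) -> [13, 28, 12]
push(18) -> [13, 28, 12, 18]
Final stack (bottom to top): [13, 28, 12, 18]


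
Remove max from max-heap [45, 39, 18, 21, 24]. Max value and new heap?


Max = 45
Replace root with last, heapify down
Resulting heap: [39, 24, 18, 21]


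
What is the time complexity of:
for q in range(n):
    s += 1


Per nesting level: O(n) = O(n)
Complexity: O(n)


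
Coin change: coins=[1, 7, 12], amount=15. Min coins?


dp[0]=0; dp[i]=1+min(dp[i-c] for c in coins)
...dp[10]=4, dp[11]=5, dp[12]=1, dp[13]=2, dp[14]=2, dp[15]=3
Minimum coins for 15 = 3


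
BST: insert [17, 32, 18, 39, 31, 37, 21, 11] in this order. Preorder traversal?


Root = 17; build tree by BST insertion.
Preorder traversal: [17, 11, 32, 18, 31, 21, 39, 37]


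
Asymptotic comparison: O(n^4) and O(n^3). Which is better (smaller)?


cubic grows slower than quartic
O(n^3) is asymptotically smaller; O(n^4) grows faster


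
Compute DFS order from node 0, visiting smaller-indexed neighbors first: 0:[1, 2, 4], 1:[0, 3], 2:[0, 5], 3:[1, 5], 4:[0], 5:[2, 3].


DFS stack-based: start with [0]
Visit order: [0, 1, 3, 5, 2, 4]


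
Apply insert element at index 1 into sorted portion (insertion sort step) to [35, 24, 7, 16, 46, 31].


After one pass: [24, 35, 7, 16, 46, 31]


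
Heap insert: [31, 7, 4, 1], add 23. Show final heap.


Append 23: [31, 7, 4, 1, 23]
Bubble up: swap idx 4(23) with idx 1(7)
Result: [31, 23, 4, 1, 7]


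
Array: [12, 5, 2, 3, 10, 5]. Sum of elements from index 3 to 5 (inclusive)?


Prefix sums: [0, 12, 17, 19, 22, 32, 37]
Sum[3..5] = prefix[6] - prefix[3] = 37 - 19 = 18


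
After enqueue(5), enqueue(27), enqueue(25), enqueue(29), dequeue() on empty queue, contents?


enqueue(5) -> [5]
enqueue(27) -> [5, 27]
enqueue(25) -> [5, 27, 25]
enqueue(29) -> [5, 27, 25, 29]
dequeue() returns 5 -> [27, 25, 29]
Final queue (front to back): [27, 25, 29]


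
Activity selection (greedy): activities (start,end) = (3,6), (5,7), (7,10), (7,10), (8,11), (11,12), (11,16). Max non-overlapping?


Greedy: pick earliest-ending, then skip overlaps.
Selected (3 activities): [(3, 6), (7, 10), (11, 12)]


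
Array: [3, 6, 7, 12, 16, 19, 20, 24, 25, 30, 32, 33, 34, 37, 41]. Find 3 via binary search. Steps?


Search for 3:
[0,14] mid=7 arr[7]=24
[0,6] mid=3 arr[3]=12
[0,2] mid=1 arr[1]=6
[0,0] mid=0 arr[0]=3
Total: 4 comparisons


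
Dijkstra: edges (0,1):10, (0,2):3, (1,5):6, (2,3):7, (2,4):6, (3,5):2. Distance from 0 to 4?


Dijkstra from 0:
Distances: {0: 0, 1: 10, 2: 3, 3: 10, 4: 9, 5: 12}
Shortest distance to 4 = 9, path = [0, 2, 4]


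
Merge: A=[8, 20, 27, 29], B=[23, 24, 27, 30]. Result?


Compare heads, take smaller each step.
Merged: [8, 20, 23, 24, 27, 27, 29, 30]


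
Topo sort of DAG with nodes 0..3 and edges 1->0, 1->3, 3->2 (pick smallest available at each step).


Kahn's algorithm, process smallest node first
Order: [1, 0, 3, 2]


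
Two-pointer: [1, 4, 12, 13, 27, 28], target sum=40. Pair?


Two pointers: lo=0, hi=5
Found pair: (12, 28) summing to 40


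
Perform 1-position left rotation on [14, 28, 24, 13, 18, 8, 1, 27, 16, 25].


Left rotate by 1: [28, 24, 13, 18, 8, 1, 27, 16, 25, 14]


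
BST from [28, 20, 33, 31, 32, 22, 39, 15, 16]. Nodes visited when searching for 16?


BST root = 28
Search for 16: compare at each node
Path: [28, 20, 15, 16]


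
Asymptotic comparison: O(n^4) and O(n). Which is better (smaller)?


linear grows slower than quartic
O(n) is asymptotically smaller; O(n^4) grows faster


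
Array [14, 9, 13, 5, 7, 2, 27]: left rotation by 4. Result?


Left rotate by 4: [7, 2, 27, 14, 9, 13, 5]


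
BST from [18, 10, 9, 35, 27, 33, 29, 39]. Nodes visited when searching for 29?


BST root = 18
Search for 29: compare at each node
Path: [18, 35, 27, 33, 29]


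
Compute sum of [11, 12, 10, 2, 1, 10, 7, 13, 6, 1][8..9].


Prefix sums: [0, 11, 23, 33, 35, 36, 46, 53, 66, 72, 73]
Sum[8..9] = prefix[10] - prefix[8] = 73 - 66 = 7


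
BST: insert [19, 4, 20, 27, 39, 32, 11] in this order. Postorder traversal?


Root = 19; build tree by BST insertion.
Postorder traversal: [11, 4, 32, 39, 27, 20, 19]


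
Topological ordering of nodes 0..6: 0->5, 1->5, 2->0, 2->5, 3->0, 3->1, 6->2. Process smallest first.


Kahn's algorithm, process smallest node first
Order: [3, 1, 4, 6, 2, 0, 5]


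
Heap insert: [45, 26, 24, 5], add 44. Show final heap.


Append 44: [45, 26, 24, 5, 44]
Bubble up: swap idx 4(44) with idx 1(26)
Result: [45, 44, 24, 5, 26]


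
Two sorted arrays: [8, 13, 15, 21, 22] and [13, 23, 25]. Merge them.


Compare heads, take smaller each step.
Merged: [8, 13, 13, 15, 21, 22, 23, 25]


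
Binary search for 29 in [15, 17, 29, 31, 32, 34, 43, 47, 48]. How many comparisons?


Search for 29:
[0,8] mid=4 arr[4]=32
[0,3] mid=1 arr[1]=17
[2,3] mid=2 arr[2]=29
Total: 3 comparisons


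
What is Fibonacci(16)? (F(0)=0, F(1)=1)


F(n)=F(n-1)+F(n-2)
...F(14)=377, F(15)=610, F(16)=987


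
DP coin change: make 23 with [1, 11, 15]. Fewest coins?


dp[0]=0; dp[i]=1+min(dp[i-c] for c in coins)
...dp[18]=4, dp[19]=5, dp[20]=6, dp[21]=7, dp[22]=2, dp[23]=3
Minimum coins for 23 = 3


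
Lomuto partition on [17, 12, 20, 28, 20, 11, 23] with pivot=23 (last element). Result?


Elements <= 23 go left of pivot.
Result: [17, 12, 20, 20, 11, 23, 28], pivot at index 5


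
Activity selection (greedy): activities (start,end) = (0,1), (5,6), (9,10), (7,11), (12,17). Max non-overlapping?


Greedy: pick earliest-ending, then skip overlaps.
Selected (4 activities): [(0, 1), (5, 6), (9, 10), (12, 17)]


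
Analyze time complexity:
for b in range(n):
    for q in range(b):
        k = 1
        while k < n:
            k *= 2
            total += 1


Per nesting level: O(n) * O(n) [triangular over b] * O(log n) = O(n^2 log n)
Complexity: O(n^2 log n)


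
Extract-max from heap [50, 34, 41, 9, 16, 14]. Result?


Max = 50
Replace root with last, heapify down
Resulting heap: [41, 34, 14, 9, 16]


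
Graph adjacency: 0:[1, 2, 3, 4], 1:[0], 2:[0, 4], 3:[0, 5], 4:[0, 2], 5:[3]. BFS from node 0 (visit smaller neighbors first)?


BFS queue: start with [0]
Visit order: [0, 1, 2, 3, 4, 5]


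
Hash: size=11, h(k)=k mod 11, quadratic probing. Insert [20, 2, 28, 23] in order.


Insertions: 20->slot 9; 2->slot 2; 28->slot 6; 23->slot 1
Table: [None, 23, 2, None, None, None, 28, None, None, 20, None]


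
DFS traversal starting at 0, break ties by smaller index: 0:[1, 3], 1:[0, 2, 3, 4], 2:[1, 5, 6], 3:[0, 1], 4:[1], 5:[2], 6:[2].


DFS stack-based: start with [0]
Visit order: [0, 1, 2, 5, 6, 3, 4]


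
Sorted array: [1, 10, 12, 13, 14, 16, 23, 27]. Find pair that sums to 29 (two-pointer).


Two pointers: lo=0, hi=7
Found pair: (13, 16) summing to 29


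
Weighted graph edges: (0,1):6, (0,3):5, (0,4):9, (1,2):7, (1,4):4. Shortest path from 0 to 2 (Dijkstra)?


Dijkstra from 0:
Distances: {0: 0, 1: 6, 2: 13, 3: 5, 4: 9}
Shortest distance to 2 = 13, path = [0, 1, 2]


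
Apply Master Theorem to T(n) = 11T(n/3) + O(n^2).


a=11, b=3, c=2. log_3(11)=2.183 > c=2. Case 1: O(n^log_b(a)) = O(n^2.183)
Complexity: O(n^2.183)


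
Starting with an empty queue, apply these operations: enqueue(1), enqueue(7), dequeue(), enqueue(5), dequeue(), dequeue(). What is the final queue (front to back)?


enqueue(1) -> [1]
enqueue(7) -> [1, 7]
dequeue() returns 1 -> [7]
enqueue(5) -> [7, 5]
dequeue() returns 7 -> [5]
dequeue() returns 5 -> []
Final queue (front to back): []


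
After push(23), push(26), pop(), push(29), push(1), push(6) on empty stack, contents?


push(23) -> [23]
push(26) -> [23, 26]
pop() returns 26 -> [23]
push(29) -> [23, 29]
push(1) -> [23, 29, 1]
push(6) -> [23, 29, 1, 6]
Final stack (bottom to top): [23, 29, 1, 6]


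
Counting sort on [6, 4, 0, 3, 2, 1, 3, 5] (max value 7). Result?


Count array: [1, 1, 1, 2, 1, 1, 1, 0]
Reconstruct: [0, 1, 2, 3, 3, 4, 5, 6]


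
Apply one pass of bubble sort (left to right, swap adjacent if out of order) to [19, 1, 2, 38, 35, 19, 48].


After one pass: [1, 2, 19, 35, 19, 38, 48]


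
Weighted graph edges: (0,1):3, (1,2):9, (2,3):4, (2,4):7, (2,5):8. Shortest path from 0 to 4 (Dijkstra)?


Dijkstra from 0:
Distances: {0: 0, 1: 3, 2: 12, 3: 16, 4: 19, 5: 20}
Shortest distance to 4 = 19, path = [0, 1, 2, 4]


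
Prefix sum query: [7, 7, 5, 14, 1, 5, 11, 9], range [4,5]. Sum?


Prefix sums: [0, 7, 14, 19, 33, 34, 39, 50, 59]
Sum[4..5] = prefix[6] - prefix[4] = 39 - 33 = 6


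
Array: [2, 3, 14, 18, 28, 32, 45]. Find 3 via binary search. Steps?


Search for 3:
[0,6] mid=3 arr[3]=18
[0,2] mid=1 arr[1]=3
Total: 2 comparisons


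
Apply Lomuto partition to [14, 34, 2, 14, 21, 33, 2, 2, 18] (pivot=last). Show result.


Elements <= 18 go left of pivot.
Result: [14, 2, 14, 2, 2, 18, 34, 21, 33], pivot at index 5


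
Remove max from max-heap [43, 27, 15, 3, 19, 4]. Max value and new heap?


Max = 43
Replace root with last, heapify down
Resulting heap: [27, 19, 15, 3, 4]


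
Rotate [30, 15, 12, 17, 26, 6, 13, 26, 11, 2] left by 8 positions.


Left rotate by 8: [11, 2, 30, 15, 12, 17, 26, 6, 13, 26]


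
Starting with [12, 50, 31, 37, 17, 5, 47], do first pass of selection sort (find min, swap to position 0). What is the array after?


After one pass: [5, 50, 31, 37, 17, 12, 47]


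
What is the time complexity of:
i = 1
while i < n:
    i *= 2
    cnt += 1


Per nesting level: O(log n) = O(log n)
Complexity: O(log n)


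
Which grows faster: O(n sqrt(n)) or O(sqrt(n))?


sublinear grows slower than n^1.5
O(sqrt(n)) is asymptotically smaller; O(n sqrt(n)) grows faster


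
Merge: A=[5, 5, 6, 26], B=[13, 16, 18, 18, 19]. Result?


Compare heads, take smaller each step.
Merged: [5, 5, 6, 13, 16, 18, 18, 19, 26]


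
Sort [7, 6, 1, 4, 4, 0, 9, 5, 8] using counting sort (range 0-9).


Count array: [1, 1, 0, 0, 2, 1, 1, 1, 1, 1]
Reconstruct: [0, 1, 4, 4, 5, 6, 7, 8, 9]


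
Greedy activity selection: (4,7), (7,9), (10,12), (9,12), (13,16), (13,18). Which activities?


Greedy: pick earliest-ending, then skip overlaps.
Selected (4 activities): [(4, 7), (7, 9), (10, 12), (13, 16)]


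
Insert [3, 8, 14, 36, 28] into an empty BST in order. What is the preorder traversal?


Root = 3; build tree by BST insertion.
Preorder traversal: [3, 8, 14, 36, 28]


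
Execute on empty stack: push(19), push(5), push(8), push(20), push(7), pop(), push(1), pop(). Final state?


push(19) -> [19]
push(5) -> [19, 5]
push(8) -> [19, 5, 8]
push(20) -> [19, 5, 8, 20]
push(7) -> [19, 5, 8, 20, 7]
pop() returns 7 -> [19, 5, 8, 20]
push(1) -> [19, 5, 8, 20, 1]
pop() returns 1 -> [19, 5, 8, 20]
Final stack (bottom to top): [19, 5, 8, 20]


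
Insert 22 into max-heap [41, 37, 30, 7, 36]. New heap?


Append 22: [41, 37, 30, 7, 36, 22]
Bubble up: no swaps needed
Result: [41, 37, 30, 7, 36, 22]


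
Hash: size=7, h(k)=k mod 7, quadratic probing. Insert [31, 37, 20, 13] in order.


Insertions: 31->slot 3; 37->slot 2; 20->slot 6; 13->slot 0
Table: [13, None, 37, 31, None, None, 20]


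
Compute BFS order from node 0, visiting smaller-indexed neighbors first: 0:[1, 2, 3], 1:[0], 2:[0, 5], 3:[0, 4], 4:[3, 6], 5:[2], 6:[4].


BFS queue: start with [0]
Visit order: [0, 1, 2, 3, 5, 4, 6]


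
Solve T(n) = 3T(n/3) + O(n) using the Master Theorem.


a=3, b=3, c=1. log_3(3)=1 = c=1. Case 2: O(n^c log n) = O(n log n)
Complexity: O(n log n)


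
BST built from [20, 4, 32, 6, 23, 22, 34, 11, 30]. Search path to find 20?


BST root = 20
Search for 20: compare at each node
Path: [20]


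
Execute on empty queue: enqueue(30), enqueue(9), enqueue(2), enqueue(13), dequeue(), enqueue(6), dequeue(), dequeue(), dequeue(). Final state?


enqueue(30) -> [30]
enqueue(9) -> [30, 9]
enqueue(2) -> [30, 9, 2]
enqueue(13) -> [30, 9, 2, 13]
dequeue() returns 30 -> [9, 2, 13]
enqueue(6) -> [9, 2, 13, 6]
dequeue() returns 9 -> [2, 13, 6]
dequeue() returns 2 -> [13, 6]
dequeue() returns 13 -> [6]
Final queue (front to back): [6]


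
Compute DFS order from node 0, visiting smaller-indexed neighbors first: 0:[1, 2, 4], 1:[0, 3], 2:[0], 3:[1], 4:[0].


DFS stack-based: start with [0]
Visit order: [0, 1, 3, 2, 4]


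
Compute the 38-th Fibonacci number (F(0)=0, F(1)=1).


F(n)=F(n-1)+F(n-2)
...F(36)=14930352, F(37)=24157817, F(38)=39088169


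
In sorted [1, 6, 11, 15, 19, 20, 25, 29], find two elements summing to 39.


Two pointers: lo=0, hi=7
Found pair: (19, 20) summing to 39


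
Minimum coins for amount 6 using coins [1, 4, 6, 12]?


dp[0]=0; dp[i]=1+min(dp[i-c] for c in coins)
...dp[1]=1, dp[2]=2, dp[3]=3, dp[4]=1, dp[5]=2, dp[6]=1
Minimum coins for 6 = 1


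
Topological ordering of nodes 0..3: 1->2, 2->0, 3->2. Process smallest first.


Kahn's algorithm, process smallest node first
Order: [1, 3, 2, 0]


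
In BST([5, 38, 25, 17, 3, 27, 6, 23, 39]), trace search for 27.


BST root = 5
Search for 27: compare at each node
Path: [5, 38, 25, 27]


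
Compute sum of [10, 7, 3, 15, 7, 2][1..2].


Prefix sums: [0, 10, 17, 20, 35, 42, 44]
Sum[1..2] = prefix[3] - prefix[1] = 20 - 10 = 10


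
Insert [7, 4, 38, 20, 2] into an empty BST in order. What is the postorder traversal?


Root = 7; build tree by BST insertion.
Postorder traversal: [2, 4, 20, 38, 7]


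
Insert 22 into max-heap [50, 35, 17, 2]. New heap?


Append 22: [50, 35, 17, 2, 22]
Bubble up: no swaps needed
Result: [50, 35, 17, 2, 22]


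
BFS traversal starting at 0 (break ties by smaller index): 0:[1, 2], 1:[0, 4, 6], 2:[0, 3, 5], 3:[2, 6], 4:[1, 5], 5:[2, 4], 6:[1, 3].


BFS queue: start with [0]
Visit order: [0, 1, 2, 4, 6, 3, 5]


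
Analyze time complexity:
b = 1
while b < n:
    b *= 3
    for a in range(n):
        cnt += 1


Per nesting level: O(log n) * O(n) = O(n log n)
Complexity: O(n log n)


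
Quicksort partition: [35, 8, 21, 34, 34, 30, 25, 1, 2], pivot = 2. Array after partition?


Elements <= 2 go left of pivot.
Result: [1, 2, 21, 34, 34, 30, 25, 35, 8], pivot at index 1


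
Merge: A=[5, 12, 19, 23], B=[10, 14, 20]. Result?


Compare heads, take smaller each step.
Merged: [5, 10, 12, 14, 19, 20, 23]


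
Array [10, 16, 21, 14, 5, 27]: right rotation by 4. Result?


Right rotate by 4: [21, 14, 5, 27, 10, 16]


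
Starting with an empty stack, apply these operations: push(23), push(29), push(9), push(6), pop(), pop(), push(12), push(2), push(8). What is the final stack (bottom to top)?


push(23) -> [23]
push(29) -> [23, 29]
push(9) -> [23, 29, 9]
push(6) -> [23, 29, 9, 6]
pop() returns 6 -> [23, 29, 9]
pop() returns 9 -> [23, 29]
push(12) -> [23, 29, 12]
push(2) -> [23, 29, 12, 2]
push(8) -> [23, 29, 12, 2, 8]
Final stack (bottom to top): [23, 29, 12, 2, 8]


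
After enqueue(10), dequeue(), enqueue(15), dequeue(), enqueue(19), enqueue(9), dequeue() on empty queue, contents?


enqueue(10) -> [10]
dequeue() returns 10 -> []
enqueue(15) -> [15]
dequeue() returns 15 -> []
enqueue(19) -> [19]
enqueue(9) -> [19, 9]
dequeue() returns 19 -> [9]
Final queue (front to back): [9]


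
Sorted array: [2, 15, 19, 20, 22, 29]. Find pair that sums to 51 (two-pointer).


Two pointers: lo=0, hi=5
Found pair: (22, 29) summing to 51


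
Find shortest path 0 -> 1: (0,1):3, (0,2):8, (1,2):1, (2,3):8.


Dijkstra from 0:
Distances: {0: 0, 1: 3, 2: 4, 3: 12}
Shortest distance to 1 = 3, path = [0, 1]


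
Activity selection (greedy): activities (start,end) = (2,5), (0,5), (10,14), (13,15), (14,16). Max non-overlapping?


Greedy: pick earliest-ending, then skip overlaps.
Selected (3 activities): [(2, 5), (10, 14), (14, 16)]


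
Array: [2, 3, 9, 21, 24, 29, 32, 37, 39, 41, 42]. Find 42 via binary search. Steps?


Search for 42:
[0,10] mid=5 arr[5]=29
[6,10] mid=8 arr[8]=39
[9,10] mid=9 arr[9]=41
[10,10] mid=10 arr[10]=42
Total: 4 comparisons


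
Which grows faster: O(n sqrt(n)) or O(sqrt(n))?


sublinear grows slower than n^1.5
O(sqrt(n)) is asymptotically smaller; O(n sqrt(n)) grows faster


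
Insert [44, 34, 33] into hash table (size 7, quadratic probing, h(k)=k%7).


Insertions: 44->slot 2; 34->slot 6; 33->slot 5
Table: [None, None, 44, None, None, 33, 34]


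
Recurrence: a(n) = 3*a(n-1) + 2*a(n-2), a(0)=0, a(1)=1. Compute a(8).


Build bottom-up:
...a(6)=495, a(7)=1763, a(8)=3*1763+2*495=6279


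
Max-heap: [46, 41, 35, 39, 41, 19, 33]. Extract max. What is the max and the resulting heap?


Max = 46
Replace root with last, heapify down
Resulting heap: [41, 41, 35, 39, 33, 19]


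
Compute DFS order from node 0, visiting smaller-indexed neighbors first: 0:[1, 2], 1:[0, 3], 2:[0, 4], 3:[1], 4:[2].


DFS stack-based: start with [0]
Visit order: [0, 1, 3, 2, 4]


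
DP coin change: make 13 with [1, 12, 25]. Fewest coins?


dp[0]=0; dp[i]=1+min(dp[i-c] for c in coins)
...dp[8]=8, dp[9]=9, dp[10]=10, dp[11]=11, dp[12]=1, dp[13]=2
Minimum coins for 13 = 2


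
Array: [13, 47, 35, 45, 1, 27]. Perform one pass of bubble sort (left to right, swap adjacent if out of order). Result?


After one pass: [13, 35, 45, 1, 27, 47]


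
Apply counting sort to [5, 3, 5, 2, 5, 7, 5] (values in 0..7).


Count array: [0, 0, 1, 1, 0, 4, 0, 1]
Reconstruct: [2, 3, 5, 5, 5, 5, 7]


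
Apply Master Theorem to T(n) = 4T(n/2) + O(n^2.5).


a=4, b=2, c=2.5. log_2(4)=2 < c=2.5. Case 3: O(n^c) = O(n^2.500)
Complexity: O(n^2.500)


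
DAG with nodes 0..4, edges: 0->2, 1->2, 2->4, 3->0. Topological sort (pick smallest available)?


Kahn's algorithm, process smallest node first
Order: [1, 3, 0, 2, 4]


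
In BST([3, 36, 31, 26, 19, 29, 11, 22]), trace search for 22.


BST root = 3
Search for 22: compare at each node
Path: [3, 36, 31, 26, 19, 22]


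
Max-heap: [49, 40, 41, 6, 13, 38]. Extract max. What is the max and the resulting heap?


Max = 49
Replace root with last, heapify down
Resulting heap: [41, 40, 38, 6, 13]


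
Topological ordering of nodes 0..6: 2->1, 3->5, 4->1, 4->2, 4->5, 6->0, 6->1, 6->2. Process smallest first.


Kahn's algorithm, process smallest node first
Order: [3, 4, 5, 6, 0, 2, 1]


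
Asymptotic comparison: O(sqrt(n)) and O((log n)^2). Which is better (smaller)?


polylogarithmic grows slower than sublinear
O((log n)^2) is asymptotically smaller; O(sqrt(n)) grows faster


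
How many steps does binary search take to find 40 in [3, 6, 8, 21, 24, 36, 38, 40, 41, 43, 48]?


Search for 40:
[0,10] mid=5 arr[5]=36
[6,10] mid=8 arr[8]=41
[6,7] mid=6 arr[6]=38
[7,7] mid=7 arr[7]=40
Total: 4 comparisons


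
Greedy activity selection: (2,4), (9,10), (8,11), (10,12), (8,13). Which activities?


Greedy: pick earliest-ending, then skip overlaps.
Selected (3 activities): [(2, 4), (9, 10), (10, 12)]


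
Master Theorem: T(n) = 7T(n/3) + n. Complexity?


a=7, b=3, c=1. log_3(7)=1.771 > c=1. Case 1: O(n^log_b(a)) = O(n^1.771)
Complexity: O(n^1.771)


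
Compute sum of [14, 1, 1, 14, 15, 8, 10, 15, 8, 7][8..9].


Prefix sums: [0, 14, 15, 16, 30, 45, 53, 63, 78, 86, 93]
Sum[8..9] = prefix[10] - prefix[8] = 93 - 78 = 15


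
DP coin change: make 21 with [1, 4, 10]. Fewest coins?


dp[0]=0; dp[i]=1+min(dp[i-c] for c in coins)
...dp[16]=4, dp[17]=5, dp[18]=3, dp[19]=4, dp[20]=2, dp[21]=3
Minimum coins for 21 = 3


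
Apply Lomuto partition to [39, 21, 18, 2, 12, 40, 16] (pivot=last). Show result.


Elements <= 16 go left of pivot.
Result: [2, 12, 16, 39, 21, 40, 18], pivot at index 2


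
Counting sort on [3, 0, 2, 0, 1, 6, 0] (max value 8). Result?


Count array: [3, 1, 1, 1, 0, 0, 1, 0, 0]
Reconstruct: [0, 0, 0, 1, 2, 3, 6]


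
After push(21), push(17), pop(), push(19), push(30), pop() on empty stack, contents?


push(21) -> [21]
push(17) -> [21, 17]
pop() returns 17 -> [21]
push(19) -> [21, 19]
push(30) -> [21, 19, 30]
pop() returns 30 -> [21, 19]
Final stack (bottom to top): [21, 19]


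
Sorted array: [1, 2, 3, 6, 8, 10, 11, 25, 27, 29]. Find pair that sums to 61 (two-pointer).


Two pointers: lo=0, hi=9
No pair sums to 61


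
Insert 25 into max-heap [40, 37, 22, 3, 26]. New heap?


Append 25: [40, 37, 22, 3, 26, 25]
Bubble up: swap idx 5(25) with idx 2(22)
Result: [40, 37, 25, 3, 26, 22]


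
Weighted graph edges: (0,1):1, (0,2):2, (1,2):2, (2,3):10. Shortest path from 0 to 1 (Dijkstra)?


Dijkstra from 0:
Distances: {0: 0, 1: 1, 2: 2, 3: 12}
Shortest distance to 1 = 1, path = [0, 1]


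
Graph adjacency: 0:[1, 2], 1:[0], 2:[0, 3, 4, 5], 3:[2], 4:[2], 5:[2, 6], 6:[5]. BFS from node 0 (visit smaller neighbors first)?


BFS queue: start with [0]
Visit order: [0, 1, 2, 3, 4, 5, 6]


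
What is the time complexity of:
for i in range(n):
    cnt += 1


Per nesting level: O(n) = O(n)
Complexity: O(n)


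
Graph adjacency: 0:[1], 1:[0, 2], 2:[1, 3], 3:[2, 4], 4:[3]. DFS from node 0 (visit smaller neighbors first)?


DFS stack-based: start with [0]
Visit order: [0, 1, 2, 3, 4]


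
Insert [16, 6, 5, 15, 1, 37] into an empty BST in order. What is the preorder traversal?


Root = 16; build tree by BST insertion.
Preorder traversal: [16, 6, 5, 1, 15, 37]


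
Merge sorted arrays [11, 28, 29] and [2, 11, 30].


Compare heads, take smaller each step.
Merged: [2, 11, 11, 28, 29, 30]


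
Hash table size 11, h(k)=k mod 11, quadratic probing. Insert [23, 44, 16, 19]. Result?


Insertions: 23->slot 1; 44->slot 0; 16->slot 5; 19->slot 8
Table: [44, 23, None, None, None, 16, None, None, 19, None, None]


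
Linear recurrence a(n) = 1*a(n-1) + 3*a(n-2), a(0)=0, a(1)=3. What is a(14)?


Build bottom-up:
...a(12)=18480, a(13)=42627, a(14)=1*42627+3*18480=98067


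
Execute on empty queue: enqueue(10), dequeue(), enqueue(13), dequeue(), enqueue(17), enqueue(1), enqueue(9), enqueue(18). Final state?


enqueue(10) -> [10]
dequeue() returns 10 -> []
enqueue(13) -> [13]
dequeue() returns 13 -> []
enqueue(17) -> [17]
enqueue(1) -> [17, 1]
enqueue(9) -> [17, 1, 9]
enqueue(18) -> [17, 1, 9, 18]
Final queue (front to back): [17, 1, 9, 18]


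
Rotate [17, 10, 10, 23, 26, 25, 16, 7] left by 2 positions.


Left rotate by 2: [10, 23, 26, 25, 16, 7, 17, 10]


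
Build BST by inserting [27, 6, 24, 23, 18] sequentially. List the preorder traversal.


Root = 27; build tree by BST insertion.
Preorder traversal: [27, 6, 24, 23, 18]


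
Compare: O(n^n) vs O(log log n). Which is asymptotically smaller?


double-logarithmic grows slower than n^n
O(log log n) is asymptotically smaller; O(n^n) grows faster


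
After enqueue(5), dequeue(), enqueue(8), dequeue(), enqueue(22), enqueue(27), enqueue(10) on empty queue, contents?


enqueue(5) -> [5]
dequeue() returns 5 -> []
enqueue(8) -> [8]
dequeue() returns 8 -> []
enqueue(22) -> [22]
enqueue(27) -> [22, 27]
enqueue(10) -> [22, 27, 10]
Final queue (front to back): [22, 27, 10]


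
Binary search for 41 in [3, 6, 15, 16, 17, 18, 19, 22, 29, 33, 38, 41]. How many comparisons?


Search for 41:
[0,11] mid=5 arr[5]=18
[6,11] mid=8 arr[8]=29
[9,11] mid=10 arr[10]=38
[11,11] mid=11 arr[11]=41
Total: 4 comparisons


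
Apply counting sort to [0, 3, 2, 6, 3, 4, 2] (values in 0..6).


Count array: [1, 0, 2, 2, 1, 0, 1]
Reconstruct: [0, 2, 2, 3, 3, 4, 6]


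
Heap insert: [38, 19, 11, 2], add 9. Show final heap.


Append 9: [38, 19, 11, 2, 9]
Bubble up: no swaps needed
Result: [38, 19, 11, 2, 9]


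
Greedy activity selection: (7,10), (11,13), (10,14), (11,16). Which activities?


Greedy: pick earliest-ending, then skip overlaps.
Selected (2 activities): [(7, 10), (11, 13)]


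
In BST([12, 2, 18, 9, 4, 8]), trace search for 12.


BST root = 12
Search for 12: compare at each node
Path: [12]


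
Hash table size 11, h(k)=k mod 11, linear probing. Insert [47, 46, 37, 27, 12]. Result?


Insertions: 47->slot 3; 46->slot 2; 37->slot 4; 27->slot 5; 12->slot 1
Table: [None, 12, 46, 47, 37, 27, None, None, None, None, None]


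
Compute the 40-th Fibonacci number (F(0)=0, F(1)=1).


F(n)=F(n-1)+F(n-2)
...F(38)=39088169, F(39)=63245986, F(40)=102334155


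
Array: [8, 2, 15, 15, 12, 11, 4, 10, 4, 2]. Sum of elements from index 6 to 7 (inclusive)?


Prefix sums: [0, 8, 10, 25, 40, 52, 63, 67, 77, 81, 83]
Sum[6..7] = prefix[8] - prefix[6] = 77 - 63 = 14


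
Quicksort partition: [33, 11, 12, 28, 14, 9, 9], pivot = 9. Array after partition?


Elements <= 9 go left of pivot.
Result: [9, 9, 12, 28, 14, 33, 11], pivot at index 1


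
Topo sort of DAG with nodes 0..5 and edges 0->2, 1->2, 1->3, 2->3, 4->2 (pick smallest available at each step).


Kahn's algorithm, process smallest node first
Order: [0, 1, 4, 2, 3, 5]


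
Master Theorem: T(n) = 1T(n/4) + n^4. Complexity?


a=1, b=4, c=4. log_4(1)=0 < c=4. Case 3: O(n^c) = O(n^4)
Complexity: O(n^4)


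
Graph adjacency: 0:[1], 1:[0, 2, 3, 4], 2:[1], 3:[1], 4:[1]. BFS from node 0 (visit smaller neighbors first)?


BFS queue: start with [0]
Visit order: [0, 1, 2, 3, 4]


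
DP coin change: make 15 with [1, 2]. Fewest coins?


dp[0]=0; dp[i]=1+min(dp[i-c] for c in coins)
...dp[10]=5, dp[11]=6, dp[12]=6, dp[13]=7, dp[14]=7, dp[15]=8
Minimum coins for 15 = 8


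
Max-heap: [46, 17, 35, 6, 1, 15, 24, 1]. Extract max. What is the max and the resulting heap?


Max = 46
Replace root with last, heapify down
Resulting heap: [35, 17, 24, 6, 1, 15, 1]


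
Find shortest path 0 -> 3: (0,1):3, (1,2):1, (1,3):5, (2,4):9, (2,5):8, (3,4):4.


Dijkstra from 0:
Distances: {0: 0, 1: 3, 2: 4, 3: 8, 4: 12, 5: 12}
Shortest distance to 3 = 8, path = [0, 1, 3]


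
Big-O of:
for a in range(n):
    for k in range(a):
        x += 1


Per nesting level: O(n) * O(n) [triangular over a] = O(n^2)
Complexity: O(n^2)


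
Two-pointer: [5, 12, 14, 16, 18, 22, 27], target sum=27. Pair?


Two pointers: lo=0, hi=6
Found pair: (5, 22) summing to 27


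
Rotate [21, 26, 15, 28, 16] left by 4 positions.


Left rotate by 4: [16, 21, 26, 15, 28]


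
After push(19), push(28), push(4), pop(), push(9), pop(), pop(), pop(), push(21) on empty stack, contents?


push(19) -> [19]
push(28) -> [19, 28]
push(4) -> [19, 28, 4]
pop() returns 4 -> [19, 28]
push(9) -> [19, 28, 9]
pop() returns 9 -> [19, 28]
pop() returns 28 -> [19]
pop() returns 19 -> []
push(21) -> [21]
Final stack (bottom to top): [21]


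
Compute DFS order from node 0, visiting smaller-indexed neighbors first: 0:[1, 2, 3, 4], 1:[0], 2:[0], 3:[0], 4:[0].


DFS stack-based: start with [0]
Visit order: [0, 1, 2, 3, 4]


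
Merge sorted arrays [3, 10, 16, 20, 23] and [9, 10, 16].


Compare heads, take smaller each step.
Merged: [3, 9, 10, 10, 16, 16, 20, 23]


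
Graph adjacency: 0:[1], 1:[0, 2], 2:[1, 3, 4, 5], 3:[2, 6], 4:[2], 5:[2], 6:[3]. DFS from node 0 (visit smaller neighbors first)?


DFS stack-based: start with [0]
Visit order: [0, 1, 2, 3, 6, 4, 5]


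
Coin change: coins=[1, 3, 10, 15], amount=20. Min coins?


dp[0]=0; dp[i]=1+min(dp[i-c] for c in coins)
...dp[15]=1, dp[16]=2, dp[17]=3, dp[18]=2, dp[19]=3, dp[20]=2
Minimum coins for 20 = 2


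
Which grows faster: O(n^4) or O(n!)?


quartic grows slower than factorial
O(n^4) is asymptotically smaller; O(n!) grows faster


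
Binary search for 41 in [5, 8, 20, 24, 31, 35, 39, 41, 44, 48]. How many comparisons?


Search for 41:
[0,9] mid=4 arr[4]=31
[5,9] mid=7 arr[7]=41
Total: 2 comparisons


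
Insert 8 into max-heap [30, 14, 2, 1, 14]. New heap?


Append 8: [30, 14, 2, 1, 14, 8]
Bubble up: swap idx 5(8) with idx 2(2)
Result: [30, 14, 8, 1, 14, 2]


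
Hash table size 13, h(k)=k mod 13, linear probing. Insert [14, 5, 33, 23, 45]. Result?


Insertions: 14->slot 1; 5->slot 5; 33->slot 7; 23->slot 10; 45->slot 6
Table: [None, 14, None, None, None, 5, 45, 33, None, None, 23, None, None]


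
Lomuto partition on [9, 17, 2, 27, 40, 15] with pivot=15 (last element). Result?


Elements <= 15 go left of pivot.
Result: [9, 2, 15, 27, 40, 17], pivot at index 2


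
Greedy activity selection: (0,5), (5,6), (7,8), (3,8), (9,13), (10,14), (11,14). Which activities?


Greedy: pick earliest-ending, then skip overlaps.
Selected (4 activities): [(0, 5), (5, 6), (7, 8), (9, 13)]


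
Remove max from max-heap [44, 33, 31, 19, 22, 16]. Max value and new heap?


Max = 44
Replace root with last, heapify down
Resulting heap: [33, 22, 31, 19, 16]


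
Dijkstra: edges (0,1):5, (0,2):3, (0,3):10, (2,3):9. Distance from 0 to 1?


Dijkstra from 0:
Distances: {0: 0, 1: 5, 2: 3, 3: 10}
Shortest distance to 1 = 5, path = [0, 1]


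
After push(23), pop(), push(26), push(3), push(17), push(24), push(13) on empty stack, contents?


push(23) -> [23]
pop() returns 23 -> []
push(26) -> [26]
push(3) -> [26, 3]
push(17) -> [26, 3, 17]
push(24) -> [26, 3, 17, 24]
push(13) -> [26, 3, 17, 24, 13]
Final stack (bottom to top): [26, 3, 17, 24, 13]


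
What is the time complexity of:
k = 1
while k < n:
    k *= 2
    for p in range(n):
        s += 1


Per nesting level: O(log n) * O(n) = O(n log n)
Complexity: O(n log n)


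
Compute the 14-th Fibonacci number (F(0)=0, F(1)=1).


F(n)=F(n-1)+F(n-2)
...F(12)=144, F(13)=233, F(14)=377


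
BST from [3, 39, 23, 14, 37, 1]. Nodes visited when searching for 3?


BST root = 3
Search for 3: compare at each node
Path: [3]


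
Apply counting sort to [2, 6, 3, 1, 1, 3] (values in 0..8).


Count array: [0, 2, 1, 2, 0, 0, 1, 0, 0]
Reconstruct: [1, 1, 2, 3, 3, 6]


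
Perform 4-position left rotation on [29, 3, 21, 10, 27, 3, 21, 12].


Left rotate by 4: [27, 3, 21, 12, 29, 3, 21, 10]


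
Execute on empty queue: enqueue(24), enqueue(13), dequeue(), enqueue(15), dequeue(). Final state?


enqueue(24) -> [24]
enqueue(13) -> [24, 13]
dequeue() returns 24 -> [13]
enqueue(15) -> [13, 15]
dequeue() returns 13 -> [15]
Final queue (front to back): [15]


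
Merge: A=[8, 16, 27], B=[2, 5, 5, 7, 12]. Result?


Compare heads, take smaller each step.
Merged: [2, 5, 5, 7, 8, 12, 16, 27]


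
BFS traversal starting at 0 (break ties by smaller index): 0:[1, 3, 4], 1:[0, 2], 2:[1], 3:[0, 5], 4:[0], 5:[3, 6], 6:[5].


BFS queue: start with [0]
Visit order: [0, 1, 3, 4, 2, 5, 6]


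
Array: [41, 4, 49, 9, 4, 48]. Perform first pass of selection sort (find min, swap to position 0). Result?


After one pass: [4, 41, 49, 9, 4, 48]


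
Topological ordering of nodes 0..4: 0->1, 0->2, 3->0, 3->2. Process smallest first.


Kahn's algorithm, process smallest node first
Order: [3, 0, 1, 2, 4]


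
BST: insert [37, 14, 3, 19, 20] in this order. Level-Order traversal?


Root = 37; build tree by BST insertion.
Level-Order traversal: [37, 14, 3, 19, 20]


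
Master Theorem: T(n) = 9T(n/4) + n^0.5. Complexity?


a=9, b=4, c=0.5. log_4(9)=1.585 > c=0.5. Case 1: O(n^log_b(a)) = O(n^1.585)
Complexity: O(n^1.585)


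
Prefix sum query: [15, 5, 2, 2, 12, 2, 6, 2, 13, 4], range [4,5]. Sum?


Prefix sums: [0, 15, 20, 22, 24, 36, 38, 44, 46, 59, 63]
Sum[4..5] = prefix[6] - prefix[4] = 38 - 24 = 14


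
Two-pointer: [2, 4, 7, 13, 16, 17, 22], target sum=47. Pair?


Two pointers: lo=0, hi=6
No pair sums to 47


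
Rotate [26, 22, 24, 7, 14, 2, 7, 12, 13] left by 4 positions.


Left rotate by 4: [14, 2, 7, 12, 13, 26, 22, 24, 7]


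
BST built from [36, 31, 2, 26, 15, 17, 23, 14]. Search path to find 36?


BST root = 36
Search for 36: compare at each node
Path: [36]


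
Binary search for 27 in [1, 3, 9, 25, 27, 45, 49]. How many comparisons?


Search for 27:
[0,6] mid=3 arr[3]=25
[4,6] mid=5 arr[5]=45
[4,4] mid=4 arr[4]=27
Total: 3 comparisons


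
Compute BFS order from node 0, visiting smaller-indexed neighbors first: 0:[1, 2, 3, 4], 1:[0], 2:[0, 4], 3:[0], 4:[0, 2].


BFS queue: start with [0]
Visit order: [0, 1, 2, 3, 4]


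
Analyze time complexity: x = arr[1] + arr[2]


Analysis: constant-time operation, no loop
Complexity: O(1)


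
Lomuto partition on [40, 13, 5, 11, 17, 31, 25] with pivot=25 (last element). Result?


Elements <= 25 go left of pivot.
Result: [13, 5, 11, 17, 25, 31, 40], pivot at index 4


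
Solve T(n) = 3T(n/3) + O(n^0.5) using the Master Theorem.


a=3, b=3, c=0.5. log_3(3)=1 > c=0.5. Case 1: O(n^log_b(a)) = O(n)
Complexity: O(n)


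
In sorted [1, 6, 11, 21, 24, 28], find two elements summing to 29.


Two pointers: lo=0, hi=5
Found pair: (1, 28) summing to 29


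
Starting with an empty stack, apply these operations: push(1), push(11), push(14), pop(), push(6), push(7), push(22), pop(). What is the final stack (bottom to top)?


push(1) -> [1]
push(11) -> [1, 11]
push(14) -> [1, 11, 14]
pop() returns 14 -> [1, 11]
push(6) -> [1, 11, 6]
push(7) -> [1, 11, 6, 7]
push(22) -> [1, 11, 6, 7, 22]
pop() returns 22 -> [1, 11, 6, 7]
Final stack (bottom to top): [1, 11, 6, 7]


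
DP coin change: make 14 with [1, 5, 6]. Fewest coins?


dp[0]=0; dp[i]=1+min(dp[i-c] for c in coins)
...dp[9]=4, dp[10]=2, dp[11]=2, dp[12]=2, dp[13]=3, dp[14]=4
Minimum coins for 14 = 4


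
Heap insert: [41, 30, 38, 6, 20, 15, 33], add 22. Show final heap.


Append 22: [41, 30, 38, 6, 20, 15, 33, 22]
Bubble up: swap idx 7(22) with idx 3(6)
Result: [41, 30, 38, 22, 20, 15, 33, 6]


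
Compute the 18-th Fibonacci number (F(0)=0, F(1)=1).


F(n)=F(n-1)+F(n-2)
...F(16)=987, F(17)=1597, F(18)=2584


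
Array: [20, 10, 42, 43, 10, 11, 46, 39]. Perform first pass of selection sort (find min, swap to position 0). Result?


After one pass: [10, 20, 42, 43, 10, 11, 46, 39]


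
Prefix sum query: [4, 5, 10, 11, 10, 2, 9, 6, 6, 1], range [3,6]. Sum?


Prefix sums: [0, 4, 9, 19, 30, 40, 42, 51, 57, 63, 64]
Sum[3..6] = prefix[7] - prefix[3] = 51 - 19 = 32


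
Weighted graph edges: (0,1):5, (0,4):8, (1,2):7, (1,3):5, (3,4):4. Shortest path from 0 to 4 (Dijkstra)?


Dijkstra from 0:
Distances: {0: 0, 1: 5, 2: 12, 3: 10, 4: 8}
Shortest distance to 4 = 8, path = [0, 4]
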